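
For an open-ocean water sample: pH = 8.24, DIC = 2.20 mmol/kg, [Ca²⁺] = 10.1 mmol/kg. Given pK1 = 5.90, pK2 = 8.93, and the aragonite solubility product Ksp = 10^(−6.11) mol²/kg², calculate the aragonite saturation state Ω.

Ω = 4.84

α₂ = 1 / (1 + [H⁺]/K2 + [H⁺]²/(K1K2)) = 1 / (1 + 10^+0.69 + 10^-1.65)
   = 1 / (1 + 4.8978 + 0.022387) = 1/5.9202 = 0.1689
[CO3²⁻] = α₂ × DIC = 0.1689 × 2.20 = 0.3716 mmol/kg
Ksp = 10^(−6.11) = 7.762×10^-7
Ω = [Ca²⁺][CO3²⁻]/Ksp = (10.1×10^-3)(3.716×10^-4) / 7.762×10^-7 = 4.84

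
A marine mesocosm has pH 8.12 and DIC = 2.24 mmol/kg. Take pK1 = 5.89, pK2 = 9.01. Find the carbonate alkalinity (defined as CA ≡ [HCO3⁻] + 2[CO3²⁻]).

CA = [HCO3⁻] + 2[CO3²⁻] = (α₁ + 2α₂)·DIC
At pH 8.12: [H⁺]/K1 = 10^-2.23 = 0.0058884, K2/[H⁺] = 10^-0.89 = 0.12882
α₁ = 1/(1 + 0.0058884 + 0.12882) = 1/1.1347 = 0.8813; α₂ = α₁·K2/[H⁺] = 0.1135
α₁ + 2α₂ = 1.1083
CA = 1.1083 × 2.24 = 2.48 mmol/kg

CA = 2.48 mmol/kg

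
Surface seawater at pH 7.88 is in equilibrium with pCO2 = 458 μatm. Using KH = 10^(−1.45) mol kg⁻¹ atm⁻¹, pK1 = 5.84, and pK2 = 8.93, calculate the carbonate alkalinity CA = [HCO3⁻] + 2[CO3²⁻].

CA = 2.10 mmol/kg

[CO2*] = KH · pCO2 = 10^(−1.45) × 458×10^-6 = 1.625×10^-5 mol/kg
α₀ = 1/(1 + K1/[H⁺] + K1K2/[H⁺]²) = 1/(1 + 10^+2.04 + 10^+0.99) = 0.008304
DIC = [CO2*]/α₀ = 1.625×10^-5 / 0.008304 = 1.957 mmol/kg
CA = (α₁ + 2α₂)·DIC = (0.9105 + 2×0.08115) × 1.957 = 2.10 mmol/kg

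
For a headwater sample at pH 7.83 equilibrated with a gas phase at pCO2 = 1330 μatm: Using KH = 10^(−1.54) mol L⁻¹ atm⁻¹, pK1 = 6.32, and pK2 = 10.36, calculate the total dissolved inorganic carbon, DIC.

[CO2*] = KH · pCO2 = 10^(−1.54) × 1330×10^-6 = 3.836×10^-5 mol/L
α₀ = 1/(1 + K1/[H⁺] + K1K2/[H⁺]²) = 1/(1 + 10^+1.51 + 10^-1.02) = 0.02989
DIC = [CO2*]/α₀ = 3.836×10^-5 / 0.02989 = 1.28 mmol/L

DIC = 1.28 mmol/L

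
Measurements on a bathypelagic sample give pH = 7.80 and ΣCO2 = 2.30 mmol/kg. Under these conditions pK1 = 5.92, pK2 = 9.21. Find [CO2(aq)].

α₀ = 1 / (1 + K1/[H⁺] + K1K2/[H⁺]²) = 1 / (1 + 10^+1.88 + 10^+0.47)
   = 1 / (1 + 75.858 + 2.9512) = 1/79.809 = 0.01253
[CO2*] = α₀ × DIC = 0.01253 × 2.30 = 0.0288 mmol/kg

[CO2*] = 0.0288 mmol/kg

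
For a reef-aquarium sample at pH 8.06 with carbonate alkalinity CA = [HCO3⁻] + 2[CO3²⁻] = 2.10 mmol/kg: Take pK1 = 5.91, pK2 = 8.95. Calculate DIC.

DIC = 1.90 mmol/kg

CA = [HCO3⁻] + 2[CO3²⁻] = (α₁ + 2α₂)·DIC
At pH 8.06: [H⁺]/K1 = 10^-2.15 = 0.0070795, K2/[H⁺] = 10^-0.89 = 0.12882
α₁ = 1/(1 + 0.0070795 + 0.12882) = 1/1.1359 = 0.8804; α₂ = α₁·K2/[H⁺] = 0.1134
α₁ + 2α₂ = 1.1072
DIC = CA / (α₁ + 2α₂) = 2.10 / 1.1072 = 1.90 mmol/kg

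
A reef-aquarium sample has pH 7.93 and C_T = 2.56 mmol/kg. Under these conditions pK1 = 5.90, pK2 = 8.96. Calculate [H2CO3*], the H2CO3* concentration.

[CO2*] = 0.0217 mmol/kg

α₀ = 1 / (1 + K1/[H⁺] + K1K2/[H⁺]²) = 1 / (1 + 10^+2.03 + 10^+1.00)
   = 1 / (1 + 107.15 + 10.000) = 1/118.15 = 0.008464
[CO2*] = α₀ × DIC = 0.008464 × 2.56 = 0.0217 mmol/kg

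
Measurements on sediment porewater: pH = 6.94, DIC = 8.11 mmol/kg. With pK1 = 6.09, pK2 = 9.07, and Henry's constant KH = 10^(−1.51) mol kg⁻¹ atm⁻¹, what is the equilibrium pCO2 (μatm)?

α₀ = 1 / (1 + K1/[H⁺] + K1K2/[H⁺]²) = 1 / (1 + 10^+0.85 + 10^-1.28)
   = 1 / (1 + 7.0795 + 0.052481) = 1/8.1319 = 0.1230
[CO2*] = α₀ × DIC = 0.1230 × 8.11 = 0.9973 mmol/kg
pCO2 = [CO2*]/KH = 9.973×10^-4 / 3.090×10^-2 = 3.23×10^4 μatm

pCO2 = 3.23×10^4 μatm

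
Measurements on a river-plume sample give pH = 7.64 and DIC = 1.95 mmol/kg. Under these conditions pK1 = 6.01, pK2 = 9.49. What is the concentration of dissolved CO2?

[CO2*] = 0.0441 mmol/kg

α₀ = 1 / (1 + K1/[H⁺] + K1K2/[H⁺]²) = 1 / (1 + 10^+1.63 + 10^-0.22)
   = 1 / (1 + 42.658 + 0.60256) = 1/44.261 = 0.02259
[CO2*] = α₀ × DIC = 0.02259 × 1.95 = 0.0441 mmol/kg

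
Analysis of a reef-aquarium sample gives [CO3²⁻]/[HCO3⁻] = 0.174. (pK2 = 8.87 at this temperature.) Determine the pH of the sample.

pH = 8.11

From K2 = [H⁺][CO3²⁻]/[HCO3⁻]:  pH = pK2 + log₁₀([CO3²⁻]/[HCO3⁻])
log₁₀(0.174) = -0.759
pH = 8.87 + (-0.759) = 8.11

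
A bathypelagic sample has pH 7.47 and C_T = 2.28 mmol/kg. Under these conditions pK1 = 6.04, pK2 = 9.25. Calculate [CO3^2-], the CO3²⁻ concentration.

[CO3²⁻] = 0.0359 mmol/kg

α₂ = 1 / (1 + [H⁺]/K2 + [H⁺]²/(K1K2)) = 1 / (1 + 10^+1.78 + 10^+0.35)
   = 1 / (1 + 60.256 + 2.2387) = 1/63.495 = 0.01575
[CO3²⁻] = α₂ × DIC = 0.01575 × 2.28 = 0.0359 mmol/kg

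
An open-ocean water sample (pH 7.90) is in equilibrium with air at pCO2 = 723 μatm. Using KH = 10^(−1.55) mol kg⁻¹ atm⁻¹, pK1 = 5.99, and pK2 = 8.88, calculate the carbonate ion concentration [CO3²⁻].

[CO3²⁻] = 0.173 mmol/kg

[CO2*] = KH · pCO2 = 10^(−1.55) × 723×10^-6 = 2.038×10^-5 mol/kg
α₀ = 1/(1 + K1/[H⁺] + K1K2/[H⁺]²) = 1/(1 + 10^+1.91 + 10^+0.93) = 0.01101
DIC = [CO2*]/α₀ = 2.038×10^-5 / 0.01101 = 1.850 mmol/kg
[CO3²⁻] = α₂·DIC; α₂ = 0.09374, so [CO3²⁻] = 0.09374 × 1.850 = 0.173 mmol/kg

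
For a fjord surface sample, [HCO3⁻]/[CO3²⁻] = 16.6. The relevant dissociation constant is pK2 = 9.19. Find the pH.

pH = 7.97

From K2 = [H⁺][CO3²⁻]/[HCO3⁻]:  pH = pK2 − log₁₀([HCO3⁻]/[CO3²⁻])
log₁₀(16.6) = +1.220
pH = 9.19 − (+1.220) = 7.97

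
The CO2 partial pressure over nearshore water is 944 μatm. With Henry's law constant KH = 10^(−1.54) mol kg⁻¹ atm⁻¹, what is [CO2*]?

KH = 10^(−1.54) = 2.884×10^-2 mol kg⁻¹ atm⁻¹
[CO2*] = KH · pCO2 = 2.884×10^-2 × 944×10^-6 atm = 2.72×10^-5 mol/kg

[CO2*] = 27.2 μmol/kg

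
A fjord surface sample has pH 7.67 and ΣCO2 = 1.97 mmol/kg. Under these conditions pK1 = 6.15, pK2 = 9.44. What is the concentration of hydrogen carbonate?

α₁ = 1 / (1 + [H⁺]/K1 + K2/[H⁺]) = 1 / (1 + 10^-1.52 + 10^-1.77)
   = 1 / (1 + 0.030200 + 0.016982) = 1/1.0472 = 0.9549
[HCO3⁻] = α₁ × DIC = 0.9549 × 1.97 = 1.88 mmol/kg

[HCO3⁻] = 1.88 mmol/kg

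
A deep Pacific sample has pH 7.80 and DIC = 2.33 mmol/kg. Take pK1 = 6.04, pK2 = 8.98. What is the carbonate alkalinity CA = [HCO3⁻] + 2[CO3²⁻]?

CA = [HCO3⁻] + 2[CO3²⁻] = (α₁ + 2α₂)·DIC
At pH 7.80: [H⁺]/K1 = 10^-1.76 = 0.017378, K2/[H⁺] = 10^-1.18 = 0.066069
α₁ = 1/(1 + 0.017378 + 0.066069) = 1/1.0834 = 0.9230; α₂ = α₁·K2/[H⁺] = 0.06098
α₁ + 2α₂ = 1.0449
CA = 1.0449 × 2.33 = 2.43 mmol/kg

CA = 2.43 mmol/kg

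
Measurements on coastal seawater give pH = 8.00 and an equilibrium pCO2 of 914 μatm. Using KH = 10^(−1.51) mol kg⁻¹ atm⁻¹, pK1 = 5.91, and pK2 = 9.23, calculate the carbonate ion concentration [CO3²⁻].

[CO2*] = KH · pCO2 = 10^(−1.51) × 914×10^-6 = 2.825×10^-5 mol/kg
α₀ = 1/(1 + K1/[H⁺] + K1K2/[H⁺]²) = 1/(1 + 10^+2.09 + 10^+0.86) = 0.007618
DIC = [CO2*]/α₀ = 2.825×10^-5 / 0.007618 = 3.708 mmol/kg
[CO3²⁻] = α₂·DIC; α₂ = 0.05519, so [CO3²⁻] = 0.05519 × 3.708 = 0.205 mmol/kg

[CO3²⁻] = 0.205 mmol/kg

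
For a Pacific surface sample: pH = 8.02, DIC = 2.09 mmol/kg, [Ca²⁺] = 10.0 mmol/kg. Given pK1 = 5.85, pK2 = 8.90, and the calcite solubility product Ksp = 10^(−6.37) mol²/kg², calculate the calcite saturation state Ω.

Ω = 5.67

α₂ = 1 / (1 + [H⁺]/K2 + [H⁺]²/(K1K2)) = 1 / (1 + 10^+0.88 + 10^-1.29)
   = 1 / (1 + 7.5858 + 0.051286) = 1/8.6371 = 0.1158
[CO3²⁻] = α₂ × DIC = 0.1158 × 2.09 = 0.2420 mmol/kg
Ksp = 10^(−6.37) = 4.266×10^-7
Ω = [Ca²⁺][CO3²⁻]/Ksp = (10.0×10^-3)(2.420×10^-4) / 4.266×10^-7 = 5.67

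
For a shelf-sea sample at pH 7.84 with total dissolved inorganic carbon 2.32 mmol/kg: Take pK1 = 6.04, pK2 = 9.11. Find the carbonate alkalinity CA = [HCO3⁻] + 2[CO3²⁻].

CA = 2.40 mmol/kg

CA = [HCO3⁻] + 2[CO3²⁻] = (α₁ + 2α₂)·DIC
At pH 7.84: [H⁺]/K1 = 10^-1.80 = 0.015849, K2/[H⁺] = 10^-1.27 = 0.053703
α₁ = 1/(1 + 0.015849 + 0.053703) = 1/1.0696 = 0.9350; α₂ = α₁·K2/[H⁺] = 0.05021
α₁ + 2α₂ = 1.0354
CA = 1.0354 × 2.32 = 2.40 mmol/kg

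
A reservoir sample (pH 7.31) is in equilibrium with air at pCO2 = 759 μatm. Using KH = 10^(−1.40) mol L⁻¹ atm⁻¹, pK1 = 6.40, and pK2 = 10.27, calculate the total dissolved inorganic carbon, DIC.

DIC = 0.276 mmol/L

[CO2*] = KH · pCO2 = 10^(−1.40) × 759×10^-6 = 3.022×10^-5 mol/L
α₀ = 1/(1 + K1/[H⁺] + K1K2/[H⁺]²) = 1/(1 + 10^+0.91 + 10^-2.05) = 0.1094
DIC = [CO2*]/α₀ = 3.022×10^-5 / 0.1094 = 0.276 mmol/L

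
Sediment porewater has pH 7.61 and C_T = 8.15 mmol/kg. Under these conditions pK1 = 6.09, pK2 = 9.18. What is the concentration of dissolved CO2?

α₀ = 1 / (1 + K1/[H⁺] + K1K2/[H⁺]²) = 1 / (1 + 10^+1.52 + 10^-0.05)
   = 1 / (1 + 33.113 + 0.89125) = 1/35.004 = 0.02857
[CO2*] = α₀ × DIC = 0.02857 × 8.15 = 0.233 mmol/kg

[CO2*] = 0.233 mmol/kg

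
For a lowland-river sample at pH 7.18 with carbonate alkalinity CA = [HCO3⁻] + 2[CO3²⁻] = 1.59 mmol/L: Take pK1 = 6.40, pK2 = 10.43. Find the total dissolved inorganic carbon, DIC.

CA = [HCO3⁻] + 2[CO3²⁻] = (α₁ + 2α₂)·DIC
At pH 7.18: [H⁺]/K1 = 10^-0.78 = 0.16596, K2/[H⁺] = 10^-3.25 = 0.00056234
α₁ = 1/(1 + 0.16596 + 0.00056234) = 1/1.1665 = 0.8572; α₂ = α₁·K2/[H⁺] = 0.0004821
α₁ + 2α₂ = 0.8582
DIC = CA / (α₁ + 2α₂) = 1.59 / 0.8582 = 1.85 mmol/L

DIC = 1.85 mmol/L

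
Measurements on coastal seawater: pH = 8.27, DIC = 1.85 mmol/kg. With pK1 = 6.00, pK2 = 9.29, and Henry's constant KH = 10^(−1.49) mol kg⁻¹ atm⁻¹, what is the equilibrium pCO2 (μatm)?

α₀ = 1 / (1 + K1/[H⁺] + K1K2/[H⁺]²) = 1 / (1 + 10^+2.27 + 10^+1.25)
   = 1 / (1 + 186.21 + 17.783) = 1/204.99 = 0.004878
[CO2*] = α₀ × DIC = 0.004878 × 1.85 = 0.009025 mmol/kg = 9.025 μmol/kg
pCO2 = [CO2*]/KH = 9.025×10^-6 / 3.236×10^-2 = 279 μatm

pCO2 = 279 μatm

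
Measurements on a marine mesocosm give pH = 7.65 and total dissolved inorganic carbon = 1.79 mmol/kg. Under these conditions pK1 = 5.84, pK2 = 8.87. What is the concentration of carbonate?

[CO3²⁻] = 0.100 mmol/kg

α₂ = 1 / (1 + [H⁺]/K2 + [H⁺]²/(K1K2)) = 1 / (1 + 10^+1.22 + 10^-0.59)
   = 1 / (1 + 16.596 + 0.25704) = 1/17.853 = 0.05601
[CO3²⁻] = α₂ × DIC = 0.05601 × 1.79 = 0.100 mmol/kg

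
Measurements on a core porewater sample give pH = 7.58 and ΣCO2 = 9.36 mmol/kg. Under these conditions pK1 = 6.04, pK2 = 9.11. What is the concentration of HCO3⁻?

α₁ = 1 / (1 + [H⁺]/K1 + K2/[H⁺]) = 1 / (1 + 10^-1.54 + 10^-1.53)
   = 1 / (1 + 0.028840 + 0.029512) = 1/1.0584 = 0.9449
[HCO3⁻] = α₁ × DIC = 0.9449 × 9.36 = 8.84 mmol/kg

[HCO3⁻] = 8.84 mmol/kg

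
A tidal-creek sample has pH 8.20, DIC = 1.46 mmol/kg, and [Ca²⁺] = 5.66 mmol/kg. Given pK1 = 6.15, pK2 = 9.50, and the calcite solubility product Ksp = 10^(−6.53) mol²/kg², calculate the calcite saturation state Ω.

Ω = 1.33

α₂ = 1 / (1 + [H⁺]/K2 + [H⁺]²/(K1K2)) = 1 / (1 + 10^+1.30 + 10^-0.75)
   = 1 / (1 + 19.953 + 0.17783) = 1/21.130 = 0.04733
[CO3²⁻] = α₂ × DIC = 0.04733 × 1.46 = 0.06909 mmol/kg
Ksp = 10^(−6.53) = 2.951×10^-7
Ω = [Ca²⁺][CO3²⁻]/Ksp = (5.66×10^-3)(6.909×10^-5) / 2.951×10^-7 = 1.33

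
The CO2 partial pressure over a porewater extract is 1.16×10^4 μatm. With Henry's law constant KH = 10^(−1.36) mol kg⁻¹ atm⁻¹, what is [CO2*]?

KH = 10^(−1.36) = 4.365×10^-2 mol kg⁻¹ atm⁻¹
[CO2*] = KH · pCO2 = 4.365×10^-2 × 1.16×10^4×10^-6 atm = 5.06×10^-4 mol/kg

[CO2*] = 506 μmol/kg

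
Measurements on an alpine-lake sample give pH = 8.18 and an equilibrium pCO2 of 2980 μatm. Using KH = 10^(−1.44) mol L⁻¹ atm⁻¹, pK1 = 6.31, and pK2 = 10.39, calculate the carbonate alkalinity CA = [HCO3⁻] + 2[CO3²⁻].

[CO2*] = KH · pCO2 = 10^(−1.44) × 2980×10^-6 = 1.082×10^-4 mol/L
α₀ = 1/(1 + K1/[H⁺] + K1K2/[H⁺]²) = 1/(1 + 10^+1.87 + 10^-0.34) = 0.01323
DIC = [CO2*]/α₀ = 1.082×10^-4 / 0.01323 = 8.178 mmol/L
CA = (α₁ + 2α₂)·DIC = (0.9807 + 2×0.006047) × 8.178 = 8.12 mmol/L

CA = 8.12 mmol/L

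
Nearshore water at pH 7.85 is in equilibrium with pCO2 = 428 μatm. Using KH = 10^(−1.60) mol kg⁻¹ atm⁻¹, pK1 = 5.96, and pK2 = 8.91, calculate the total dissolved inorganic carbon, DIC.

DIC = 0.918 mmol/kg

[CO2*] = KH · pCO2 = 10^(−1.60) × 428×10^-6 = 1.075×10^-5 mol/kg
α₀ = 1/(1 + K1/[H⁺] + K1K2/[H⁺]²) = 1/(1 + 10^+1.89 + 10^+0.83) = 0.01171
DIC = [CO2*]/α₀ = 1.075×10^-5 / 0.01171 = 0.918 mmol/kg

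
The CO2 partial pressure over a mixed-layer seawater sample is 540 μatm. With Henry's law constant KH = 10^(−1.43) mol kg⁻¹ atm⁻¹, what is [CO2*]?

[CO2*] = 20.1 μmol/kg

KH = 10^(−1.43) = 3.715×10^-2 mol kg⁻¹ atm⁻¹
[CO2*] = KH · pCO2 = 3.715×10^-2 × 540×10^-6 atm = 2.01×10^-5 mol/kg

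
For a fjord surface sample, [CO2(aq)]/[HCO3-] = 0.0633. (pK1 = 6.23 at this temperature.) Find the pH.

From K1 = [H⁺][HCO3-]/[CO2(aq)]:  pH = pK1 − log₁₀([CO2(aq)]/[HCO3-])
log₁₀(0.0633) = -1.199
pH = 6.23 − (-1.199) = 7.43

pH = 7.43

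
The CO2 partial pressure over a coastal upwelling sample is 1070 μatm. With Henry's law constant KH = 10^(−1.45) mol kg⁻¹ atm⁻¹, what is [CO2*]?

KH = 10^(−1.45) = 3.548×10^-2 mol kg⁻¹ atm⁻¹
[CO2*] = KH · pCO2 = 3.548×10^-2 × 1070×10^-6 atm = 3.80×10^-5 mol/kg

[CO2*] = 38.0 μmol/kg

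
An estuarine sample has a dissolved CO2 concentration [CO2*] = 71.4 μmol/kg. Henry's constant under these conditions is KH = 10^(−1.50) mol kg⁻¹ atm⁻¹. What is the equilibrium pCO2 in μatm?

KH = 10^(−1.50) = 3.162×10^-2 mol kg⁻¹ atm⁻¹
pCO2 = [CO2*]/KH = 71.4×10^-6 / 3.162×10^-2 = 2.26×10^-3 atm = 2260 μatm

pCO2 = 2260 μatm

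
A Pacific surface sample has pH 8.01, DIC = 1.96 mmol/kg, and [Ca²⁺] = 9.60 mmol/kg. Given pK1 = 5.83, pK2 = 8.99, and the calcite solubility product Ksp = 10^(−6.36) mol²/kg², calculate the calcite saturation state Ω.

α₂ = 1 / (1 + [H⁺]/K2 + [H⁺]²/(K1K2)) = 1 / (1 + 10^+0.98 + 10^-1.20)
   = 1 / (1 + 9.5499 + 0.063096) = 1/10.613 = 0.09422
[CO3²⁻] = α₂ × DIC = 0.09422 × 1.96 = 0.1847 mmol/kg
Ksp = 10^(−6.36) = 4.365×10^-7
Ω = [Ca²⁺][CO3²⁻]/Ksp = (9.60×10^-3)(1.847×10^-4) / 4.365×10^-7 = 4.06

Ω = 4.06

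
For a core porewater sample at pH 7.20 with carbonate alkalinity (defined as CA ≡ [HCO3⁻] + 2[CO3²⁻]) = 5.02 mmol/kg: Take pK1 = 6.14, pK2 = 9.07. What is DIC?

DIC = 5.38 mmol/kg

CA = [HCO3⁻] + 2[CO3²⁻] = (α₁ + 2α₂)·DIC
At pH 7.20: [H⁺]/K1 = 10^-1.06 = 0.087096, K2/[H⁺] = 10^-1.87 = 0.013490
α₁ = 1/(1 + 0.087096 + 0.013490) = 1/1.1006 = 0.9086; α₂ = α₁·K2/[H⁺] = 0.01226
α₁ + 2α₂ = 0.9331
DIC = CA / (α₁ + 2α₂) = 5.02 / 0.9331 = 5.38 mmol/kg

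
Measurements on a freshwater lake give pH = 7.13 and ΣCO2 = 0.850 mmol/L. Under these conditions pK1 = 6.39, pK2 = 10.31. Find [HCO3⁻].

[HCO3⁻] = 0.719 mmol/L

α₁ = 1 / (1 + [H⁺]/K1 + K2/[H⁺]) = 1 / (1 + 10^-0.74 + 10^-3.18)
   = 1 / (1 + 0.18197 + 0.00066069) = 1/1.1826 = 0.8456
[HCO3⁻] = α₁ × DIC = 0.8456 × 0.850 = 0.719 mmol/L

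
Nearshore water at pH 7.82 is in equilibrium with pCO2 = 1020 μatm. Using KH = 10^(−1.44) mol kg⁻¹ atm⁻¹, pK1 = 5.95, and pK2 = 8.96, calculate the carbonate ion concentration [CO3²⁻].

[CO3²⁻] = 0.199 mmol/kg

[CO2*] = KH · pCO2 = 10^(−1.44) × 1020×10^-6 = 3.703×10^-5 mol/kg
α₀ = 1/(1 + K1/[H⁺] + K1K2/[H⁺]²) = 1/(1 + 10^+1.87 + 10^+0.73) = 0.01242
DIC = [CO2*]/α₀ = 3.703×10^-5 / 0.01242 = 2.981 mmol/kg
[CO3²⁻] = α₂·DIC; α₂ = 0.06671, so [CO3²⁻] = 0.06671 × 2.981 = 0.199 mmol/kg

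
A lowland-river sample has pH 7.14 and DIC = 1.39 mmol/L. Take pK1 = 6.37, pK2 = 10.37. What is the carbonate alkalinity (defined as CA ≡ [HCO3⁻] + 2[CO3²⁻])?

CA = [HCO3⁻] + 2[CO3²⁻] = (α₁ + 2α₂)·DIC
At pH 7.14: [H⁺]/K1 = 10^-0.77 = 0.16982, K2/[H⁺] = 10^-3.23 = 0.00058884
α₁ = 1/(1 + 0.16982 + 0.00058884) = 1/1.1704 = 0.8544; α₂ = α₁·K2/[H⁺] = 0.0005031
α₁ + 2α₂ = 0.8554
CA = 0.8554 × 1.39 = 1.19 mmol/L

CA = 1.19 mmol/L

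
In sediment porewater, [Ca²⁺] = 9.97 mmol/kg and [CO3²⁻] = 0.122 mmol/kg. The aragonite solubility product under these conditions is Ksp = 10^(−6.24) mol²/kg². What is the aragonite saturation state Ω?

Ω = 2.11

Ksp = 10^(−6.24) = 5.754×10^-7
Ω = [Ca²⁺][CO3²⁻]/Ksp = (9.97×10^-3)(0.122×10^-3) / 5.754×10^-7 = 2.11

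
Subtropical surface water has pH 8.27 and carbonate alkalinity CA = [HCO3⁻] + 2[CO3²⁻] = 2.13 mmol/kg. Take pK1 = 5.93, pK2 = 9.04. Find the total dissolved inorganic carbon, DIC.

DIC = 1.87 mmol/kg

CA = [HCO3⁻] + 2[CO3²⁻] = (α₁ + 2α₂)·DIC
At pH 8.27: [H⁺]/K1 = 10^-2.34 = 0.0045709, K2/[H⁺] = 10^-0.77 = 0.16982
α₁ = 1/(1 + 0.0045709 + 0.16982) = 1/1.1744 = 0.8515; α₂ = α₁·K2/[H⁺] = 0.1446
α₁ + 2α₂ = 1.1407
DIC = CA / (α₁ + 2α₂) = 2.13 / 1.1407 = 1.87 mmol/kg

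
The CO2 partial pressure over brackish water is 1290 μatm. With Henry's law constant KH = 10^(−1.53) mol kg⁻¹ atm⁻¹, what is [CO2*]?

[CO2*] = 38.1 μmol/kg

KH = 10^(−1.53) = 2.951×10^-2 mol kg⁻¹ atm⁻¹
[CO2*] = KH · pCO2 = 2.951×10^-2 × 1290×10^-6 atm = 3.81×10^-5 mol/kg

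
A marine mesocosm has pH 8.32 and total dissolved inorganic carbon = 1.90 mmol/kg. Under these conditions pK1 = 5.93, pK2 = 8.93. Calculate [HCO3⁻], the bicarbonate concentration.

[HCO3⁻] = 1.52 mmol/kg

α₁ = 1 / (1 + [H⁺]/K1 + K2/[H⁺]) = 1 / (1 + 10^-2.39 + 10^-0.61)
   = 1 / (1 + 0.0040738 + 0.24547) = 1/1.2495 = 0.8003
[HCO3⁻] = α₁ × DIC = 0.8003 × 1.90 = 1.52 mmol/kg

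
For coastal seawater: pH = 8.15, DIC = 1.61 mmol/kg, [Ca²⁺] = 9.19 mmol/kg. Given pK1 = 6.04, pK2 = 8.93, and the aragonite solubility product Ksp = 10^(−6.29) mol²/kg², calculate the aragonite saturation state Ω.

Ω = 4.08

α₂ = 1 / (1 + [H⁺]/K2 + [H⁺]²/(K1K2)) = 1 / (1 + 10^+0.78 + 10^-1.33)
   = 1 / (1 + 6.0256 + 0.046774) = 1/7.0724 = 0.1414
[CO3²⁻] = α₂ × DIC = 0.1414 × 1.61 = 0.2276 mmol/kg
Ksp = 10^(−6.29) = 5.129×10^-7
Ω = [Ca²⁺][CO3²⁻]/Ksp = (9.19×10^-3)(2.276×10^-4) / 5.129×10^-7 = 4.08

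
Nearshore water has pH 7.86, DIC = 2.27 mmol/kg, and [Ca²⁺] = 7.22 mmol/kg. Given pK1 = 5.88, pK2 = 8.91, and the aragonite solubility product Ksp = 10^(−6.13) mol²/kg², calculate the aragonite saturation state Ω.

α₂ = 1 / (1 + [H⁺]/K2 + [H⁺]²/(K1K2)) = 1 / (1 + 10^+1.05 + 10^-0.93)
   = 1 / (1 + 11.220 + 0.11749) = 1/12.338 = 0.08105
[CO3²⁻] = α₂ × DIC = 0.08105 × 2.27 = 0.1840 mmol/kg
Ksp = 10^(−6.13) = 7.413×10^-7
Ω = [Ca²⁺][CO3²⁻]/Ksp = (7.22×10^-3)(1.840×10^-4) / 7.413×10^-7 = 1.79

Ω = 1.79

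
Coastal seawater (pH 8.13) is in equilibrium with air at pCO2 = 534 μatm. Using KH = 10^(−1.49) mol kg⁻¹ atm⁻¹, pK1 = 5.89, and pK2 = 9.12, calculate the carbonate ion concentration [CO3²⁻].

[CO2*] = KH · pCO2 = 10^(−1.49) × 534×10^-6 = 1.728×10^-5 mol/kg
α₀ = 1/(1 + K1/[H⁺] + K1K2/[H⁺]²) = 1/(1 + 10^+2.24 + 10^+1.25) = 0.005193
DIC = [CO2*]/α₀ = 1.728×10^-5 / 0.005193 = 3.327 mmol/kg
[CO3²⁻] = α₂·DIC; α₂ = 0.09235, so [CO3²⁻] = 0.09235 × 3.327 = 0.307 mmol/kg

[CO3²⁻] = 0.307 mmol/kg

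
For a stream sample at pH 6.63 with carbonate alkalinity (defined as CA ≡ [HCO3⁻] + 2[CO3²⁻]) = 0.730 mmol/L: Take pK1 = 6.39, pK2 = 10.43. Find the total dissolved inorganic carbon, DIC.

CA = [HCO3⁻] + 2[CO3²⁻] = (α₁ + 2α₂)·DIC
At pH 6.63: [H⁺]/K1 = 10^-0.24 = 0.57544, K2/[H⁺] = 10^-3.80 = 0.00015849
α₁ = 1/(1 + 0.57544 + 0.00015849) = 1/1.5756 = 0.6347; α₂ = α₁·K2/[H⁺] = 0.0001006
α₁ + 2α₂ = 0.6349
DIC = CA / (α₁ + 2α₂) = 0.730 / 0.6349 = 1.15 mmol/L

DIC = 1.15 mmol/L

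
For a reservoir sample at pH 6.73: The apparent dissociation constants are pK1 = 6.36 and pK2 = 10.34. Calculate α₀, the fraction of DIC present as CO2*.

α₀ = 1 / (1 + K1/[H⁺] + K1K2/[H⁺]²) = 1 / (1 + 10^+0.37 + 10^-3.24)
   = 1 / (1 + 2.3442 + 0.00057544) = 1/3.3448 = 0.2990

α₀ = 0.299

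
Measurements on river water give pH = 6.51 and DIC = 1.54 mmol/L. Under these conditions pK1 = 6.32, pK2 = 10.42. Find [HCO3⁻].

[HCO3⁻] = 0.936 mmol/L

α₁ = 1 / (1 + [H⁺]/K1 + K2/[H⁺]) = 1 / (1 + 10^-0.19 + 10^-3.91)
   = 1 / (1 + 0.64565 + 0.00012303) = 1/1.6458 = 0.6076
[HCO3⁻] = α₁ × DIC = 0.6076 × 1.54 = 0.936 mmol/L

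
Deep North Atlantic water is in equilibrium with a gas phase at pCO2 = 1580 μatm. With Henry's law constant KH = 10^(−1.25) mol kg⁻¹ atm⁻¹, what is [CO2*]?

[CO2*] = 88.8 μmol/kg

KH = 10^(−1.25) = 5.623×10^-2 mol kg⁻¹ atm⁻¹
[CO2*] = KH · pCO2 = 5.623×10^-2 × 1580×10^-6 atm = 8.88×10^-5 mol/kg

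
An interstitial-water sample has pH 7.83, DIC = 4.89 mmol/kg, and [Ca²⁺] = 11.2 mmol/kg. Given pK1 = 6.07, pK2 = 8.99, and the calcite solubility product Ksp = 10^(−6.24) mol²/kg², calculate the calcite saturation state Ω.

Ω = 6.06

α₂ = 1 / (1 + [H⁺]/K2 + [H⁺]²/(K1K2)) = 1 / (1 + 10^+1.16 + 10^-0.60)
   = 1 / (1 + 14.454 + 0.25119) = 1/15.706 = 0.06367
[CO3²⁻] = α₂ × DIC = 0.06367 × 4.89 = 0.3114 mmol/kg
Ksp = 10^(−6.24) = 5.754×10^-7
Ω = [Ca²⁺][CO3²⁻]/Ksp = (11.2×10^-3)(3.114×10^-4) / 5.754×10^-7 = 6.06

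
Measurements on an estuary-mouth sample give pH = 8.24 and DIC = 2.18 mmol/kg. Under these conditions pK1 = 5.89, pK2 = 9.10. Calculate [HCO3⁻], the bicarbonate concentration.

[HCO3⁻] = 1.91 mmol/kg

α₁ = 1 / (1 + [H⁺]/K1 + K2/[H⁺]) = 1 / (1 + 10^-2.35 + 10^-0.86)
   = 1 / (1 + 0.0044668 + 0.13804) = 1/1.1425 = 0.8753
[HCO3⁻] = α₁ × DIC = 0.8753 × 2.18 = 1.91 mmol/kg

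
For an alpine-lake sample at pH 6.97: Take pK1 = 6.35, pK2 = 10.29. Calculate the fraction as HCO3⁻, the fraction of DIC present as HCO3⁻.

α₁ = 1 / (1 + [H⁺]/K1 + K2/[H⁺]) = 1 / (1 + 10^-0.62 + 10^-3.32)
   = 1 / (1 + 0.23988 + 0.00047863) = 1/1.2404 = 0.8062

α₁ = 0.806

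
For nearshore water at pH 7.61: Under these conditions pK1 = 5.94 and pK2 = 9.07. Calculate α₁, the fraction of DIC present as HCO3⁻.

α₁ = 0.947

α₁ = 1 / (1 + [H⁺]/K1 + K2/[H⁺]) = 1 / (1 + 10^-1.67 + 10^-1.46)
   = 1 / (1 + 0.021380 + 0.034674) = 1/1.0561 = 0.9469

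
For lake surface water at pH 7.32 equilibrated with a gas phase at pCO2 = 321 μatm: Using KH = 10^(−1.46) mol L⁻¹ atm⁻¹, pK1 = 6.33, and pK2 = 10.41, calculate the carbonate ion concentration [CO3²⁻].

[CO2*] = KH · pCO2 = 10^(−1.46) × 321×10^-6 = 1.113×10^-5 mol/L
α₀ = 1/(1 + K1/[H⁺] + K1K2/[H⁺]²) = 1/(1 + 10^+0.99 + 10^-2.10) = 0.09276
DIC = [CO2*]/α₀ = 1.113×10^-5 / 0.09276 = 0.1200 mmol/L
[CO3²⁻] = α₂·DIC; α₂ = 0.0007368, so [CO3²⁻] = 0.0007368 × 0.1200 = 8.84×10^-5 mmol/L = 0.0884 μmol/L

[CO3²⁻] = 0.0884 μmol/L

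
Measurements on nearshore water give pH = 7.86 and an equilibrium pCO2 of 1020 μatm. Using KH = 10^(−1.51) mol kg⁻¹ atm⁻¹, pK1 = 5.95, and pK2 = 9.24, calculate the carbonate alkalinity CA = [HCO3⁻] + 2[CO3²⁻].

[CO2*] = KH · pCO2 = 10^(−1.51) × 1020×10^-6 = 3.152×10^-5 mol/kg
α₀ = 1/(1 + K1/[H⁺] + K1K2/[H⁺]²) = 1/(1 + 10^+1.91 + 10^+0.53) = 0.01167
DIC = [CO2*]/α₀ = 3.152×10^-5 / 0.01167 = 2.700 mmol/kg
CA = (α₁ + 2α₂)·DIC = (0.9488 + 2×0.03955) × 2.700 = 2.78 mmol/kg

CA = 2.78 mmol/kg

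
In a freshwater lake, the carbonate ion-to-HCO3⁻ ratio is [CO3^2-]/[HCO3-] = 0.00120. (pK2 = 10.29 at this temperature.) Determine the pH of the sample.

From K2 = [H⁺][CO3^2-]/[HCO3-]:  pH = pK2 + log₁₀([CO3^2-]/[HCO3-])
log₁₀(0.00120) = -2.921
pH = 10.29 + (-2.921) = 7.37

pH = 7.37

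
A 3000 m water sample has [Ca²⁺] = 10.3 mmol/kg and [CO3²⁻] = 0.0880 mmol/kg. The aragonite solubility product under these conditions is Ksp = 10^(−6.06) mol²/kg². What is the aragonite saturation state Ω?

Ksp = 10^(−6.06) = 8.710×10^-7
Ω = [Ca²⁺][CO3²⁻]/Ksp = (10.3×10^-3)(0.0880×10^-3) / 8.710×10^-7 = 1.04

Ω = 1.04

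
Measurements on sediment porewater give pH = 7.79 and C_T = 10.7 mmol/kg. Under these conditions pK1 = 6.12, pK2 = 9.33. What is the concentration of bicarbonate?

[HCO3⁻] = 10.2 mmol/kg

α₁ = 1 / (1 + [H⁺]/K1 + K2/[H⁺]) = 1 / (1 + 10^-1.67 + 10^-1.54)
   = 1 / (1 + 0.021380 + 0.028840) = 1/1.0502 = 0.9522
[HCO3⁻] = α₁ × DIC = 0.9522 × 10.7 = 10.2 mmol/kg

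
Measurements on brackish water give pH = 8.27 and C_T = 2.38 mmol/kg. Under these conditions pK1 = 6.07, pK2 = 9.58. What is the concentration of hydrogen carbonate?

α₁ = 1 / (1 + [H⁺]/K1 + K2/[H⁺]) = 1 / (1 + 10^-2.20 + 10^-1.31)
   = 1 / (1 + 0.0063096 + 0.048978) = 1/1.0553 = 0.9476
[HCO3⁻] = α₁ × DIC = 0.9476 × 2.38 = 2.26 mmol/kg

[HCO3⁻] = 2.26 mmol/kg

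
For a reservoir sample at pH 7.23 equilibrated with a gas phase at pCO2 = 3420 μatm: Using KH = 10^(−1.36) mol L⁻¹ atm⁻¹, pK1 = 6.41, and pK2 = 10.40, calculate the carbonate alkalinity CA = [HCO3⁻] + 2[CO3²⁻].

CA = 0.988 mmol/L

[CO2*] = KH · pCO2 = 10^(−1.36) × 3420×10^-6 = 1.493×10^-4 mol/L
α₀ = 1/(1 + K1/[H⁺] + K1K2/[H⁺]²) = 1/(1 + 10^+0.82 + 10^-2.35) = 0.1314
DIC = [CO2*]/α₀ = 1.493×10^-4 / 0.1314 = 1.136 mmol/L
CA = (α₁ + 2α₂)·DIC = (0.8680 + 2×0.0005869) × 1.136 = 0.988 mmol/L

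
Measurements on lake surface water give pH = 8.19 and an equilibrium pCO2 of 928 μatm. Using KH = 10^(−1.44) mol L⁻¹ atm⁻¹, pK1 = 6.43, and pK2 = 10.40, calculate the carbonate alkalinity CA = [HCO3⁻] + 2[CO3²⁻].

[CO2*] = KH · pCO2 = 10^(−1.44) × 928×10^-6 = 3.369×10^-5 mol/L
α₀ = 1/(1 + K1/[H⁺] + K1K2/[H⁺]²) = 1/(1 + 10^+1.76 + 10^-0.45) = 0.01698
DIC = [CO2*]/α₀ = 3.369×10^-5 / 0.01698 = 1.985 mmol/L
CA = (α₁ + 2α₂)·DIC = (0.9770 + 2×0.006024) × 1.985 = 1.96 mmol/L

CA = 1.96 mmol/L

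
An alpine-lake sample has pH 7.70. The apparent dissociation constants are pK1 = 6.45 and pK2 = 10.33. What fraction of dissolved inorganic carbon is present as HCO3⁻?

α₁ = 0.945

α₁ = 1 / (1 + [H⁺]/K1 + K2/[H⁺]) = 1 / (1 + 10^-1.25 + 10^-2.63)
   = 1 / (1 + 0.056234 + 0.0023442) = 1/1.0586 = 0.9447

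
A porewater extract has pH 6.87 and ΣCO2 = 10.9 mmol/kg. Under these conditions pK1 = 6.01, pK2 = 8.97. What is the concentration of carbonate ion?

α₂ = 1 / (1 + [H⁺]/K2 + [H⁺]²/(K1K2)) = 1 / (1 + 10^+2.10 + 10^+1.24)
   = 1 / (1 + 125.89 + 17.378) = 1/144.27 = 0.006931
[CO3²⁻] = α₂ × DIC = 0.006931 × 10.9 = 0.0756 mmol/kg

[CO3²⁻] = 0.0756 mmol/kg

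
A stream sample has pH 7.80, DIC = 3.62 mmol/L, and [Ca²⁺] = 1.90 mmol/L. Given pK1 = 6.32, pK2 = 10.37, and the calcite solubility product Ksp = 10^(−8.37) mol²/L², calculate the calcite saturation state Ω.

Ω = 4.19

α₂ = 1 / (1 + [H⁺]/K2 + [H⁺]²/(K1K2)) = 1 / (1 + 10^+2.57 + 10^+1.09)
   = 1 / (1 + 371.54 + 12.303) = 1/384.84 = 0.002598
[CO3²⁻] = α₂ × DIC = 0.002598 × 3.62 = 0.009407 mmol/L = 9.407 μmol/L
Ksp = 10^(−8.37) = 4.266×10^-9
Ω = [Ca²⁺][CO3²⁻]/Ksp = (1.90×10^-3)(9.407×10^-6) / 4.266×10^-9 = 4.19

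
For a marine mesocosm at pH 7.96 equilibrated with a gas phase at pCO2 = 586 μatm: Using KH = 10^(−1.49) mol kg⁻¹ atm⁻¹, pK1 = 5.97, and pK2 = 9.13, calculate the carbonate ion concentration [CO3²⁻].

[CO3²⁻] = 0.125 mmol/kg

[CO2*] = KH · pCO2 = 10^(−1.49) × 586×10^-6 = 1.896×10^-5 mol/kg
α₀ = 1/(1 + K1/[H⁺] + K1K2/[H⁺]²) = 1/(1 + 10^+1.99 + 10^+0.82) = 0.009494
DIC = [CO2*]/α₀ = 1.896×10^-5 / 0.009494 = 1.997 mmol/kg
[CO3²⁻] = α₂·DIC; α₂ = 0.06273, so [CO3²⁻] = 0.06273 × 1.997 = 0.125 mmol/kg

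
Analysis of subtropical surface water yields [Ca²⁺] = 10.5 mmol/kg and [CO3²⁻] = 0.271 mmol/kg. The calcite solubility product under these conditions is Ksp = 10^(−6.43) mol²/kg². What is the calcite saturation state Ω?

Ω = 7.66

Ksp = 10^(−6.43) = 3.715×10^-7
Ω = [Ca²⁺][CO3²⁻]/Ksp = (10.5×10^-3)(0.271×10^-3) / 3.715×10^-7 = 7.66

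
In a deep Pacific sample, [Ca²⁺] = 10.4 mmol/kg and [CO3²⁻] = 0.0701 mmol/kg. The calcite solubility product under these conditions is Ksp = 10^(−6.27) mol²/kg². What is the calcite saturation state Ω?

Ω = 1.36

Ksp = 10^(−6.27) = 5.370×10^-7
Ω = [Ca²⁺][CO3²⁻]/Ksp = (10.4×10^-3)(0.0701×10^-3) / 5.370×10^-7 = 1.36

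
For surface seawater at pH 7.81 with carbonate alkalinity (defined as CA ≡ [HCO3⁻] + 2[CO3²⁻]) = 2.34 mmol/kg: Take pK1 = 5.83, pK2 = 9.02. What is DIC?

DIC = 2.23 mmol/kg

CA = [HCO3⁻] + 2[CO3²⁻] = (α₁ + 2α₂)·DIC
At pH 7.81: [H⁺]/K1 = 10^-1.98 = 0.010471, K2/[H⁺] = 10^-1.21 = 0.061660
α₁ = 1/(1 + 0.010471 + 0.061660) = 1/1.0721 = 0.9327; α₂ = α₁·K2/[H⁺] = 0.05751
α₁ + 2α₂ = 1.0477
DIC = CA / (α₁ + 2α₂) = 2.34 / 1.0477 = 2.23 mmol/kg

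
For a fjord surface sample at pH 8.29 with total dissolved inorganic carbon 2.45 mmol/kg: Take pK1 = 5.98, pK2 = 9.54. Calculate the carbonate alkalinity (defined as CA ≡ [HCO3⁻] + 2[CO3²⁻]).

CA = [HCO3⁻] + 2[CO3²⁻] = (α₁ + 2α₂)·DIC
At pH 8.29: [H⁺]/K1 = 10^-2.31 = 0.0048978, K2/[H⁺] = 10^-1.25 = 0.056234
α₁ = 1/(1 + 0.0048978 + 0.056234) = 1/1.0611 = 0.9424; α₂ = α₁·K2/[H⁺] = 0.05299
α₁ + 2α₂ = 1.0484
CA = 1.0484 × 2.45 = 2.57 mmol/kg

CA = 2.57 mmol/kg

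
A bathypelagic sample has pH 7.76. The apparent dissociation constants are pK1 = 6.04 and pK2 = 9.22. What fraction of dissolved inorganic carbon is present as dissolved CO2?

α₀ = 1 / (1 + K1/[H⁺] + K1K2/[H⁺]²) = 1 / (1 + 10^+1.72 + 10^+0.26)
   = 1 / (1 + 52.481 + 1.8197) = 1/55.300 = 0.01808

α₀ = 0.0181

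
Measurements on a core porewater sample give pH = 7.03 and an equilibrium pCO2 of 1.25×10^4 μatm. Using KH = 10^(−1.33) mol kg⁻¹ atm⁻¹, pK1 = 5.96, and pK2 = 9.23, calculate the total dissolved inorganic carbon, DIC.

DIC = 7.50 mmol/kg

[CO2*] = KH · pCO2 = 10^(−1.33) × 1.25×10^4×10^-6 = 5.847×10^-4 mol/kg
α₀ = 1/(1 + K1/[H⁺] + K1K2/[H⁺]²) = 1/(1 + 10^+1.07 + 10^-1.13) = 0.07798
DIC = [CO2*]/α₀ = 5.847×10^-4 / 0.07798 = 7.50 mmol/kg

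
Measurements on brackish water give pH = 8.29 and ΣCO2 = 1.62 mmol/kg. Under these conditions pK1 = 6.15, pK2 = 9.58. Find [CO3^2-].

[CO3²⁻] = 0.0785 mmol/kg

α₂ = 1 / (1 + [H⁺]/K2 + [H⁺]²/(K1K2)) = 1 / (1 + 10^+1.29 + 10^-0.85)
   = 1 / (1 + 19.498 + 0.14125) = 1/20.640 = 0.04845
[CO3²⁻] = α₂ × DIC = 0.04845 × 1.62 = 0.0785 mmol/kg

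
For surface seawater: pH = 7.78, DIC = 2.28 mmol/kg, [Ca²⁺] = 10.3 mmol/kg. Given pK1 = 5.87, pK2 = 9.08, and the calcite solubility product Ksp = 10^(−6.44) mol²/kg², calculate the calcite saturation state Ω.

α₂ = 1 / (1 + [H⁺]/K2 + [H⁺]²/(K1K2)) = 1 / (1 + 10^+1.30 + 10^-0.61)
   = 1 / (1 + 19.953 + 0.24547) = 1/21.198 = 0.04717
[CO3²⁻] = α₂ × DIC = 0.04717 × 2.28 = 0.1076 mmol/kg
Ksp = 10^(−6.44) = 3.631×10^-7
Ω = [Ca²⁺][CO3²⁻]/Ksp = (10.3×10^-3)(1.076×10^-4) / 3.631×10^-7 = 3.05

Ω = 3.05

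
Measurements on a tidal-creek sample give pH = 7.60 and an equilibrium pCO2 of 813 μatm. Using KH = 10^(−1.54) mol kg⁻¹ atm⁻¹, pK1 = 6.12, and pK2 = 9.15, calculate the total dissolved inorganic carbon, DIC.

[CO2*] = KH · pCO2 = 10^(−1.54) × 813×10^-6 = 2.345×10^-5 mol/kg
α₀ = 1/(1 + K1/[H⁺] + K1K2/[H⁺]²) = 1/(1 + 10^+1.48 + 10^-0.07) = 0.03120
DIC = [CO2*]/α₀ = 2.345×10^-5 / 0.03120 = 0.751 mmol/kg

DIC = 0.751 mmol/kg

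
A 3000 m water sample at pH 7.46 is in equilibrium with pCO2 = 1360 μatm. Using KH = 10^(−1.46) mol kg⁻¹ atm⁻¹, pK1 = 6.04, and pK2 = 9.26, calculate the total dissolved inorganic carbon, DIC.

DIC = 1.31 mmol/kg

[CO2*] = KH · pCO2 = 10^(−1.46) × 1360×10^-6 = 4.716×10^-5 mol/kg
α₀ = 1/(1 + K1/[H⁺] + K1K2/[H⁺]²) = 1/(1 + 10^+1.42 + 10^-0.38) = 0.03608
DIC = [CO2*]/α₀ = 4.716×10^-5 / 0.03608 = 1.31 mmol/kg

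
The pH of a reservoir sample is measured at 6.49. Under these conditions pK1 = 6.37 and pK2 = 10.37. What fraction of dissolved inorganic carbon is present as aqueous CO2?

α₀ = 0.431

α₀ = 1 / (1 + K1/[H⁺] + K1K2/[H⁺]²) = 1 / (1 + 10^+0.12 + 10^-3.76)
   = 1 / (1 + 1.3183 + 0.00017378) = 1/2.3184 = 0.4313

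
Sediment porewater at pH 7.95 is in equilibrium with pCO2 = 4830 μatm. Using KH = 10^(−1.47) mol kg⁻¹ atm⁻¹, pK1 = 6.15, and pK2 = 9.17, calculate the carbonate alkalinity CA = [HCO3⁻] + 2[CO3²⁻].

CA = 11.6 mmol/kg

[CO2*] = KH · pCO2 = 10^(−1.47) × 4830×10^-6 = 1.637×10^-4 mol/kg
α₀ = 1/(1 + K1/[H⁺] + K1K2/[H⁺]²) = 1/(1 + 10^+1.80 + 10^+0.58) = 0.01473
DIC = [CO2*]/α₀ = 1.637×10^-4 / 0.01473 = 11.11 mmol/kg
CA = (α₁ + 2α₂)·DIC = (0.9293 + 2×0.05599) × 11.11 = 11.6 mmol/kg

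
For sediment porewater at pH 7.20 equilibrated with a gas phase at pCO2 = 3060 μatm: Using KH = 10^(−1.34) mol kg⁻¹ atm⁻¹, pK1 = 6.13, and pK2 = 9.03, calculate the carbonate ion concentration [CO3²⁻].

[CO2*] = KH · pCO2 = 10^(−1.34) × 3060×10^-6 = 1.399×10^-4 mol/kg
α₀ = 1/(1 + K1/[H⁺] + K1K2/[H⁺]²) = 1/(1 + 10^+1.07 + 10^-0.76) = 0.07738
DIC = [CO2*]/α₀ = 1.399×10^-4 / 0.07738 = 1.807 mmol/kg
[CO3²⁻] = α₂·DIC; α₂ = 0.01345, so [CO3²⁻] = 0.01345 × 1.807 = 0.0243 mmol/kg

[CO3²⁻] = 0.0243 mmol/kg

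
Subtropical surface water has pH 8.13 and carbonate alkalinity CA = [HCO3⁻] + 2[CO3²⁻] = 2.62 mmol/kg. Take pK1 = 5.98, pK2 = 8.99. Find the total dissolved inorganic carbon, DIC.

DIC = 2.35 mmol/kg

CA = [HCO3⁻] + 2[CO3²⁻] = (α₁ + 2α₂)·DIC
At pH 8.13: [H⁺]/K1 = 10^-2.15 = 0.0070795, K2/[H⁺] = 10^-0.86 = 0.13804
α₁ = 1/(1 + 0.0070795 + 0.13804) = 1/1.1451 = 0.8733; α₂ = α₁·K2/[H⁺] = 0.1205
α₁ + 2α₂ = 1.1144
DIC = CA / (α₁ + 2α₂) = 2.62 / 1.1144 = 2.35 mmol/kg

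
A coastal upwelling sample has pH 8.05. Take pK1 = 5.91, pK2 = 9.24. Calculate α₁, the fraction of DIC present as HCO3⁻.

α₁ = 0.933

α₁ = 1 / (1 + [H⁺]/K1 + K2/[H⁺]) = 1 / (1 + 10^-2.14 + 10^-1.19)
   = 1 / (1 + 0.0072444 + 0.064565) = 1/1.0718 = 0.9330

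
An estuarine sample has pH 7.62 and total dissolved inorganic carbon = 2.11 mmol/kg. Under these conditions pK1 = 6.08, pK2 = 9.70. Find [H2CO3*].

[CO2*] = 0.0587 mmol/kg

α₀ = 1 / (1 + K1/[H⁺] + K1K2/[H⁺]²) = 1 / (1 + 10^+1.54 + 10^-0.54)
   = 1 / (1 + 34.674 + 0.28840) = 1/35.962 = 0.02781
[CO2*] = α₀ × DIC = 0.02781 × 2.11 = 0.0587 mmol/kg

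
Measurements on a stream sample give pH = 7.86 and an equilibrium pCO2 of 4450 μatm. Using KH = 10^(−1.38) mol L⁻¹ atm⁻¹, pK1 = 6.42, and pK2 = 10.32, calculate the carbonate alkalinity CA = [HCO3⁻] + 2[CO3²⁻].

[CO2*] = KH · pCO2 = 10^(−1.38) × 4450×10^-6 = 1.855×10^-4 mol/L
α₀ = 1/(1 + K1/[H⁺] + K1K2/[H⁺]²) = 1/(1 + 10^+1.44 + 10^-1.02) = 0.03492
DIC = [CO2*]/α₀ = 1.855×10^-4 / 0.03492 = 5.313 mmol/L
CA = (α₁ + 2α₂)·DIC = (0.9617 + 2×0.003335) × 5.313 = 5.14 mmol/L

CA = 5.14 mmol/L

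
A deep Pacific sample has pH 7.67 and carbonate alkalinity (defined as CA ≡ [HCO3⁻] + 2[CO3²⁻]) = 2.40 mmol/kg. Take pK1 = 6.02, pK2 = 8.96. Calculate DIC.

DIC = 2.34 mmol/kg

CA = [HCO3⁻] + 2[CO3²⁻] = (α₁ + 2α₂)·DIC
At pH 7.67: [H⁺]/K1 = 10^-1.65 = 0.022387, K2/[H⁺] = 10^-1.29 = 0.051286
α₁ = 1/(1 + 0.022387 + 0.051286) = 1/1.0737 = 0.9314; α₂ = α₁·K2/[H⁺] = 0.04777
α₁ + 2α₂ = 1.0269
DIC = CA / (α₁ + 2α₂) = 2.40 / 1.0269 = 2.34 mmol/kg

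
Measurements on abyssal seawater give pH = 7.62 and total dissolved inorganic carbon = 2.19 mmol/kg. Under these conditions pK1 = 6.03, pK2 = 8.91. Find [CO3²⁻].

α₂ = 1 / (1 + [H⁺]/K2 + [H⁺]²/(K1K2)) = 1 / (1 + 10^+1.29 + 10^-0.30)
   = 1 / (1 + 19.498 + 0.50119) = 1/21.000 = 0.04762
[CO3²⁻] = α₂ × DIC = 0.04762 × 2.19 = 0.104 mmol/kg

[CO3²⁻] = 0.104 mmol/kg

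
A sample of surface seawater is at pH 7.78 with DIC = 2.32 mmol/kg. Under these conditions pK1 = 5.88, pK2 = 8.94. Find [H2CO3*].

[CO2*] = 0.0270 mmol/kg

α₀ = 1 / (1 + K1/[H⁺] + K1K2/[H⁺]²) = 1 / (1 + 10^+1.90 + 10^+0.74)
   = 1 / (1 + 79.433 + 5.4954) = 1/85.928 = 0.01164
[CO2*] = α₀ × DIC = 0.01164 × 2.32 = 0.0270 mmol/kg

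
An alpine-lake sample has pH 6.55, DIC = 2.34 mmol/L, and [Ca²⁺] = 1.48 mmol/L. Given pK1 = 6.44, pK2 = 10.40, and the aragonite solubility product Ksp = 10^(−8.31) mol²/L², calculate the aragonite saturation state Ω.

Ω = 0.0562

α₂ = 1 / (1 + [H⁺]/K2 + [H⁺]²/(K1K2)) = 1 / (1 + 10^+3.85 + 10^+3.74)
   = 1 / (1 + 7079.5 + 5495.4) = 1/1.2576×10^4 = 7.952×10^-5
[CO3²⁻] = α₂ × DIC = 7.952×10^-5 × 2.34 = 0.0001861 mmol/L = 0.1861 μmol/L
Ksp = 10^(−8.31) = 4.898×10^-9
Ω = [Ca²⁺][CO3²⁻]/Ksp = (1.48×10^-3)(1.861×10^-7) / 4.898×10^-9 = 0.0562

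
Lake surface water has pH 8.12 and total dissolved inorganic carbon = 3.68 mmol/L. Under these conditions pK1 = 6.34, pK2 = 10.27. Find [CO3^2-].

α₂ = 1 / (1 + [H⁺]/K2 + [H⁺]²/(K1K2)) = 1 / (1 + 10^+2.15 + 10^+0.37)
   = 1 / (1 + 141.25 + 2.3442) = 1/144.60 = 0.006916
[CO3²⁻] = α₂ × DIC = 0.006916 × 3.68 = 0.0254 mmol/L

[CO3²⁻] = 0.0254 mmol/L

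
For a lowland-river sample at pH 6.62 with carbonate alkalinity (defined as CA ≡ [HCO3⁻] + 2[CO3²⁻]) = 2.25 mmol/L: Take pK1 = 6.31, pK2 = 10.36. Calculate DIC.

CA = [HCO3⁻] + 2[CO3²⁻] = (α₁ + 2α₂)·DIC
At pH 6.62: [H⁺]/K1 = 10^-0.31 = 0.48978, K2/[H⁺] = 10^-3.74 = 0.00018197
α₁ = 1/(1 + 0.48978 + 0.00018197) = 1/1.4900 = 0.6712; α₂ = α₁·K2/[H⁺] = 0.0001221
α₁ + 2α₂ = 0.6714
DIC = CA / (α₁ + 2α₂) = 2.25 / 0.6714 = 3.35 mmol/L

DIC = 3.35 mmol/L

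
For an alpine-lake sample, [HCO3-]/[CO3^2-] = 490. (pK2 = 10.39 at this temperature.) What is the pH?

pH = 7.70

From K2 = [H⁺][CO3^2-]/[HCO3-]:  pH = pK2 − log₁₀([HCO3-]/[CO3^2-])
log₁₀(490) = +2.690
pH = 10.39 − (+2.690) = 7.70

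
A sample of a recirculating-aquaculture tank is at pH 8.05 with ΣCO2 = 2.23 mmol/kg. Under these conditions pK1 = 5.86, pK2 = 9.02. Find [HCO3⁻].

[HCO3⁻] = 2.00 mmol/kg

α₁ = 1 / (1 + [H⁺]/K1 + K2/[H⁺]) = 1 / (1 + 10^-2.19 + 10^-0.97)
   = 1 / (1 + 0.0064565 + 0.10715) = 1/1.1136 = 0.8980
[HCO3⁻] = α₁ × DIC = 0.8980 × 2.23 = 2.00 mmol/kg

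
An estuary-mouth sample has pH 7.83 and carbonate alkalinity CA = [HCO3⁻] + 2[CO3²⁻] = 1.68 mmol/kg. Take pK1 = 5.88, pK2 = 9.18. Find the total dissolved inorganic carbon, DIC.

DIC = 1.63 mmol/kg

CA = [HCO3⁻] + 2[CO3²⁻] = (α₁ + 2α₂)·DIC
At pH 7.83: [H⁺]/K1 = 10^-1.95 = 0.011220, K2/[H⁺] = 10^-1.35 = 0.044668
α₁ = 1/(1 + 0.011220 + 0.044668) = 1/1.0559 = 0.9471; α₂ = α₁·K2/[H⁺] = 0.04230
α₁ + 2α₂ = 1.0317
DIC = CA / (α₁ + 2α₂) = 1.68 / 1.0317 = 1.63 mmol/kg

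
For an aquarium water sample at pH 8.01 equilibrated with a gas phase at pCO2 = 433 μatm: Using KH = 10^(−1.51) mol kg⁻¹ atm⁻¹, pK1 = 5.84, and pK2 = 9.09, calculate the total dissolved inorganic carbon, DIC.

DIC = 2.16 mmol/kg

[CO2*] = KH · pCO2 = 10^(−1.51) × 433×10^-6 = 1.338×10^-5 mol/kg
α₀ = 1/(1 + K1/[H⁺] + K1K2/[H⁺]²) = 1/(1 + 10^+2.17 + 10^+1.09) = 0.006203
DIC = [CO2*]/α₀ = 1.338×10^-5 / 0.006203 = 2.16 mmol/kg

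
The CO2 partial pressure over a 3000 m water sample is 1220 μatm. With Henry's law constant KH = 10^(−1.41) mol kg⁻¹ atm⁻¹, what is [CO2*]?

[CO2*] = 47.5 μmol/kg

KH = 10^(−1.41) = 3.890×10^-2 mol kg⁻¹ atm⁻¹
[CO2*] = KH · pCO2 = 3.890×10^-2 × 1220×10^-6 atm = 4.75×10^-5 mol/kg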